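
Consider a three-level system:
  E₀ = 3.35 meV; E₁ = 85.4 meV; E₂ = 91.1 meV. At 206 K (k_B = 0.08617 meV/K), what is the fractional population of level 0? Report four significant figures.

k_BT = 0.08617 × 206 K = 17.7510 meV.
Eᵢ/kT = 0.188722, 4.81100, 5.13211.
Z = Σ e^(−Eᵢ/kT) = e^(−0.188722) + e^(−4.81100) + e^(−5.13211) = 0.828017 + 0.00813972 + 0.00590409 = 0.842061.
P₀ = e^(−E₀/kT) / Z = 0.828017/0.842061 = 0.9833.

0.9833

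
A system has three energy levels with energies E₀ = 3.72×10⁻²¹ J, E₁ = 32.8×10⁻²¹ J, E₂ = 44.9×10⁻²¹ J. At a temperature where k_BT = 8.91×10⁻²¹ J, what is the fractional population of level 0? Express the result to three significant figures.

0.954

Eᵢ/kT = 0.41751, 3.6813, 5.0393.
Z = Σ e^(−Eᵢ/kT) = e^(−0.41751) + e^(−3.6813) + e^(−5.0393) = 0.65868 + 0.025190 + 0.0064783 = 0.69035.
P₀ = e^(−E₀/kT) / Z = 0.65868/0.69035 = 0.954.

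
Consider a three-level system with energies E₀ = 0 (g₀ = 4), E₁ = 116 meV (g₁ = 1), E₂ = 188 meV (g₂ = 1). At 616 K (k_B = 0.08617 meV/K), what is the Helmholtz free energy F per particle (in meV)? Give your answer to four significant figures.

k_BT = 0.08617 × 616 K = 53.0807 meV.
Eᵢ/kT = 0, 2.18535, 3.54178.
Z = Σ gᵢe^(−Eᵢ/kT) = 4·e^(−0) + 1·e^(−2.18535) + 1·e^(−3.54178) = 4.00000 + 0.112438 + 0.0289617 = 4.14140.
F = −kT ln Z = −53.0807 × ln(4.14140) = −53.0807 × 1.42103 = -75.43 meV.

-75.43 meV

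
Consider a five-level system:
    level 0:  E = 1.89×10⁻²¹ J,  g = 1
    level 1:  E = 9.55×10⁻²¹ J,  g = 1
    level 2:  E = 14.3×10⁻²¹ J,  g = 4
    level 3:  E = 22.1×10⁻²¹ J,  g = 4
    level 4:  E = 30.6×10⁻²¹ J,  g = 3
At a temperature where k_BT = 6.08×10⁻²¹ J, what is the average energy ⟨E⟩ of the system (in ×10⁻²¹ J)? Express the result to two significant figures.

Eᵢ/kT = 0.3109, 1.571, 2.352, 3.635, 5.033.
Z = Σ gᵢe^(−Eᵢ/kT) = 1·e^(−0.3109) + 1·e^(−1.571) + 4·e^(−2.352) + 4·e^(−3.635) + 3·e^(−5.033) = 0.7328 + 0.2078 + 0.3807 + 0.1055 + 0.01956 = 1.446.
⟨E⟩ = Σ Eᵢ gᵢe^(−Eᵢ/kT) / Z = (1.89·0.7328 + 9.55·0.2078 + 14.3·0.3807 + 22.1·0.1055 + 30.6·0.01956) / 1.446 = 8.1 ×10⁻²¹ J.

8.1 ×10⁻²¹ J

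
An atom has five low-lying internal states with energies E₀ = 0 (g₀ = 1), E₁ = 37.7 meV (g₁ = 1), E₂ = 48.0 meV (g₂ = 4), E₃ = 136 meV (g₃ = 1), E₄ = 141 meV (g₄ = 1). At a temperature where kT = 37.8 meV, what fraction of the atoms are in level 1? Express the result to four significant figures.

Eᵢ/kT = 0, 0.997354, 1.26984, 3.59788, 3.73016.
Z = Σ gᵢe^(−Eᵢ/kT) = 1·e^(−0) + 1·e^(−0.997354) + 4·e^(−1.26984) + 1·e^(−3.59788) + 1·e^(−3.73016) = 1.00000 + 0.368854 + 1.12351 + 0.0273817 + 0.0239890 = 2.54373.
P₁ = g₁ e^(−E₁/kT) / Z = 0.368854/2.54373 = 0.1450.

0.1450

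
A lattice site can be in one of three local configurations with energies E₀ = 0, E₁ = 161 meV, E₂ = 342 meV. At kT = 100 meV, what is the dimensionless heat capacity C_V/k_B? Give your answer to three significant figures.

0.607

Eᵢ/kT = 0, 1.6100, 3.4200.
Z = Σ e^(−Eᵢ/kT) = e^(−0) + e^(−1.6100) + e^(−3.4200) = 1.0000 + 0.19989 + 0.032712 = 1.2326.
⟨E⟩ = 35.186 meV, ⟨E²⟩ = 7307.7 meV².
C_V/k_B = (⟨E²⟩ − ⟨E⟩²)/(kT)² = (7307.7 − 1238.1)/10000 = 0.607.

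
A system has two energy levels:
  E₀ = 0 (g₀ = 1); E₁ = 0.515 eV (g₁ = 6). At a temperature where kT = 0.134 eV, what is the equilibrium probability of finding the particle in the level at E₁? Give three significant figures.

0.114

Eᵢ/kT = 0, 3.8433.
Z = Σ gᵢe^(−Eᵢ/kT) = 1·e^(−0) + 6·e^(−3.8433) = 1.0000 + 0.12854 = 1.1285.
P₁ = g₁ e^(−E₁/kT) / Z = 0.12854/1.1285 = 0.114.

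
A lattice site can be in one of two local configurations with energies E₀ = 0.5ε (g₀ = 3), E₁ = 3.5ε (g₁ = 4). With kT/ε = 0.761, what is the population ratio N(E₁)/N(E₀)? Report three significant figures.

n₁/n₀ = (g₁/g₀) exp[−(E₁−E₀)/kT] = (4/3) × exp(−(3.0ε)/(0.761ε)) = (4/3) × exp(-3.9422) = 0.0259.

0.0259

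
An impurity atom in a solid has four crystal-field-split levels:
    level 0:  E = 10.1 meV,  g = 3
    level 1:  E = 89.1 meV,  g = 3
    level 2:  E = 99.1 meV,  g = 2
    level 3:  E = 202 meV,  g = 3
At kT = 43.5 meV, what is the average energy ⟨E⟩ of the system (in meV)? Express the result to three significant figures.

Eᵢ/kT = 0.23218, 2.0483, 2.2782, 4.6437.
Z = Σ gᵢe^(−Eᵢ/kT) = 3·e^(−0.23218) + 3·e^(−2.0483) + 2·e^(−2.2782) + 3·e^(−4.6437) = 2.3784 + 0.38686 + 0.20494 + 0.028866 = 2.9991.
⟨E⟩ = Σ Eᵢ gᵢe^(−Eᵢ/kT) / Z = (10.1·2.3784 + 89.1·0.38686 + 99.1·0.20494 + 202·0.028866) / 2.9991 = 28.2 meV.

28.2 meV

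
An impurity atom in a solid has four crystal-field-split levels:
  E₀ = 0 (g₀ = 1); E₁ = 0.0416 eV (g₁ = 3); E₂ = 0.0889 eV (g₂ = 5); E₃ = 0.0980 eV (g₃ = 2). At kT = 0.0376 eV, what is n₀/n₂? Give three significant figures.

2.13

n₀/n₂ = (g₀/g₂) exp[−(E₀−E₂)/kT] = (1/5) × exp(−(-0.0889 eV)/(0.0376 eV)) = (1/5) × exp(2.3644) = 2.13.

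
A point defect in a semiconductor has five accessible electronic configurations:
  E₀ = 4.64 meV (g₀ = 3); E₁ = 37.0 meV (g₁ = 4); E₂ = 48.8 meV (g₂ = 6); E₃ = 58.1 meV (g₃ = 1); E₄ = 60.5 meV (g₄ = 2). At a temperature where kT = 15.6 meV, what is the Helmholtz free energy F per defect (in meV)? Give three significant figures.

-16.8 meV

Eᵢ/kT = 0.29744, 2.3718, 3.1282, 3.7244, 3.8782.
Z = Σ gᵢe^(−Eᵢ/kT) = 3·e^(−0.29744) + 4·e^(−2.3718) + 6·e^(−3.1282) + 1·e^(−3.7244) + 2·e^(−3.8782) = 2.2282 + 0.37325 + 0.26278 + 0.024128 + 0.041376 = 2.9297.
F = −kT ln Z = −15.6 × ln(2.9297) = −15.6 × 1.0749 = -16.8 meV.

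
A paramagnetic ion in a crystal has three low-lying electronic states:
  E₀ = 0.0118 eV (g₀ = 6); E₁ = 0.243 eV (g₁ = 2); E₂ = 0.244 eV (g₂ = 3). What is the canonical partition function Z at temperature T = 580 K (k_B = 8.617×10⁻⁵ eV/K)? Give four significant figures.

k_BT = 8.617×10⁻⁵ × 580 K = 0.0499786 eV.
Eᵢ/kT = 0.236101, 4.86208, 4.88209.
Z = Σ gᵢe^(−Eᵢ/kT) = 6·e^(−0.236101) + 2·e^(−4.86208) + 3·e^(−4.88209) = 4.73821 + 0.0154688 + 0.0227435 = 4.77642.

Z = 4.776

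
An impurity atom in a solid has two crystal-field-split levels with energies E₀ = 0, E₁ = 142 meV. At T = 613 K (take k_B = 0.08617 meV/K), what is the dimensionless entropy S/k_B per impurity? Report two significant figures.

k_BT = 0.08617 × 613 K = 52.82 meV.
Eᵢ/kT = 0, 2.688.
Z = Σ e^(−Eᵢ/kT) = e^(−0) + e^(−2.688) = 1.000 + 0.06802 = 1.068.
⟨E⟩ = Σ EᵢPᵢ = 9.044 meV.
S/k_B = ln Z + ⟨E⟩/kT = ln(1.068) + 9.044/52.82 = 0.06579 + 0.1712 = 0.24.

0.24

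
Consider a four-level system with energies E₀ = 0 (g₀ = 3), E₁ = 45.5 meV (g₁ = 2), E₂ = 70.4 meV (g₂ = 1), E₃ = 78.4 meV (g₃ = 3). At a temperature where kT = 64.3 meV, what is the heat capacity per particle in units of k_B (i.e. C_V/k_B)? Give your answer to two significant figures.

0.26

Eᵢ/kT = 0, 0.7076, 1.095, 1.219.
Z = Σ gᵢe^(−Eᵢ/kT) = 3·e^(−0) + 2·e^(−0.7076) + 1·e^(−1.095) + 3·e^(−1.219) = 3.000 + 0.9857 + 0.3345 + 0.8866 = 5.207.
⟨E⟩ = 26.49 meV, ⟨E²⟩ = 1757 meV².
C_V/k_B = (⟨E²⟩ − ⟨E⟩²)/(kT)² = (1757 − 701.7)/4134 = 0.26.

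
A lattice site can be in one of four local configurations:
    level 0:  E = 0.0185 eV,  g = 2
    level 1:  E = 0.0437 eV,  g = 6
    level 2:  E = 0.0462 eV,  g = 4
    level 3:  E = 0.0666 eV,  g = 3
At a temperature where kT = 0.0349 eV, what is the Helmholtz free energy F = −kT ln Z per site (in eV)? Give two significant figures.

Eᵢ/kT = 0.5301, 1.252, 1.324, 1.908.
Z = Σ gᵢe^(−Eᵢ/kT) = 2·e^(−0.5301) + 6·e^(−1.252) + 4·e^(−1.324) + 3·e^(−1.908) = 1.177 + 1.716 + 1.064 + 0.4451 = 4.402.
F = −kT ln Z = −0.0349 × ln(4.402) = −0.0349 × 1.482 = -0.052 eV.

-0.052 eV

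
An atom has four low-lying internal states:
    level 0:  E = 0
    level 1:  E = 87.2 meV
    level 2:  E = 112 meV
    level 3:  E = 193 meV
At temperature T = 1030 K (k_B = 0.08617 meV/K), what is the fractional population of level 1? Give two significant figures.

0.21

k_BT = 0.08617 × 1030 K = 88.76 meV.
Eᵢ/kT = 0, 0.9824, 1.262, 2.174.
Z = Σ e^(−Eᵢ/kT) = e^(−0) + e^(−0.9824) + e^(−1.262) + e^(−2.174) = 1.000 + 0.3744 + 0.2831 + 0.1137 = 1.771.
P₁ = e^(−E₁/kT) / Z = 0.3744/1.771 = 0.21.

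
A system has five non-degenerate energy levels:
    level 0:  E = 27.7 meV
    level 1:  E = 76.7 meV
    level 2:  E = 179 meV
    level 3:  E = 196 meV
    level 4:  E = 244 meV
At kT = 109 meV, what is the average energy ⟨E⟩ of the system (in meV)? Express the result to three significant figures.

Eᵢ/kT = 0.25413, 0.70367, 1.6422, 1.7982, 2.2385.
Z = Σ e^(−Eᵢ/kT) = e^(−0.25413) + e^(−0.70367) + e^(−1.6422) + e^(−1.7982) + e^(−2.2385) = 0.77559 + 0.49477 + 0.19355 + 0.16560 + 0.10662 = 1.7361.
⟨E⟩ = Σ Eᵢ e^(−Eᵢ/kT) / Z = (27.7·0.77559 + 76.7·0.49477 + 179·0.19355 + 196·0.16560 + 244·0.10662) / 1.7361 = 87.9 meV.

87.9 meV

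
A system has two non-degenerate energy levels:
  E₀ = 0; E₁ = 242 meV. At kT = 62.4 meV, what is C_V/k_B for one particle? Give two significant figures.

Eᵢ/kT = 0, 3.878.
Z = Σ e^(−Eᵢ/kT) = e^(−0) + e^(−3.878) = 1.000 + 0.02069 = 1.021.
⟨E⟩ = 4.904 meV, ⟨E²⟩ = 1187 meV².
C_V/k_B = (⟨E²⟩ − ⟨E⟩²)/(kT)² = (1187 − 24.05)/3894 = 0.30.

0.30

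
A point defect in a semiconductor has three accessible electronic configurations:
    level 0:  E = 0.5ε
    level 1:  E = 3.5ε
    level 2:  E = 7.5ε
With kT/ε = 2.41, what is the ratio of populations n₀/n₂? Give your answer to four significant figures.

n₀/n₂ = exp[−(E₀−E₂)/kT] = exp(−(-7.0ε)/(2.41ε)) = exp(2.90456) = 18.26.

18.26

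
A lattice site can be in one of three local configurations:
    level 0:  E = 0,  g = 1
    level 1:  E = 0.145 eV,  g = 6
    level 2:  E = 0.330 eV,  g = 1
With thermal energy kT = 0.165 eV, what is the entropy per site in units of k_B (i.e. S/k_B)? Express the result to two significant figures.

Eᵢ/kT = 0, 0.8788, 2.000.
Z = Σ gᵢe^(−Eᵢ/kT) = 1·e^(−0) + 6·e^(−0.8788) + 1·e^(−2.000) = 1.000 + 2.492 + 0.1353 = 3.627.
⟨E⟩ = Σ EᵢPᵢ = 0.1119 eV.
S/k_B = ln Z + ⟨E⟩/kT = ln(3.627) + 0.1119/0.165 = 1.288 + 0.6782 = 2.0.

2.0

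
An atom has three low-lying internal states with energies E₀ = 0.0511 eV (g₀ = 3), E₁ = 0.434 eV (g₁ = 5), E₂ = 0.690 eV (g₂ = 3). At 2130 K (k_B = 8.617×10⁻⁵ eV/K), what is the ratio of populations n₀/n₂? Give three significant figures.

32.5

k_BT = 8.617×10⁻⁵ × 2130 K = 0.18354 eV.
n₀/n₂ = (g₀/g₂) exp[−(E₀−E₂)/kT] = (3/3) × exp(−(-0.6389 eV)/(0.18354 eV)) = (3/3) × exp(3.4810) = 32.5.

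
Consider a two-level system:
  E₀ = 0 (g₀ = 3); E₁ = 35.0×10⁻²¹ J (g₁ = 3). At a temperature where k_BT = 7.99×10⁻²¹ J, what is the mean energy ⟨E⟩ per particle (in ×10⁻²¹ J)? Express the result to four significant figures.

0.4328 ×10⁻²¹ J

Eᵢ/kT = 0, 4.38048.
Z = Σ gᵢe^(−Eᵢ/kT) = 3·e^(−0) + 3·e^(−4.38048) = 3.00000 + 0.0375580 = 3.03756.
⟨E⟩ = Σ Eᵢ gᵢe^(−Eᵢ/kT) / Z = (0·3.00000 + 35.0·0.0375580) / 3.03756 = 0.4328 ×10⁻²¹ J.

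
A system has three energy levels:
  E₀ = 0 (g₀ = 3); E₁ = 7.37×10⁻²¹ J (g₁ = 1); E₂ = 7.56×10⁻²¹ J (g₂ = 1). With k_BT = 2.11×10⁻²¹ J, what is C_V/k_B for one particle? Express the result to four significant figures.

0.2335

Eᵢ/kT = 0, 3.49289, 3.58294.
Z = Σ gᵢe^(−Eᵢ/kT) = 3·e^(−0) + 1·e^(−3.49289) + 1·e^(−3.58294) = 3.00000 + 0.0304129 + 0.0277939 = 3.05821.
⟨E⟩ = 0.142000, ⟨E²⟩ = 1.05959.
C_V/k_B = (⟨E²⟩ − ⟨E⟩²)/(kT)² = (1.05959 − 0.0201640)/4.45210 = 0.2335.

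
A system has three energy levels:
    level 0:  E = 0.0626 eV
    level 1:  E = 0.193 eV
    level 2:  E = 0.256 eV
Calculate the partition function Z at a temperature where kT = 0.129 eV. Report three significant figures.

Z = 0.977

Eᵢ/kT = 0.48527, 1.4961, 1.9845.
Z = Σ e^(−Eᵢ/kT) = e^(−0.48527) + e^(−1.4961) + e^(−1.9845) = 0.61553 + 0.22400 + 0.13745 = 0.97698.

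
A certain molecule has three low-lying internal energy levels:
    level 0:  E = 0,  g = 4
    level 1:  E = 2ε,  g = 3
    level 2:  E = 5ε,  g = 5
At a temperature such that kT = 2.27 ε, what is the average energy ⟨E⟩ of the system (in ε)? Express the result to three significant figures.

0.906 ε

Eᵢ/kT = 0, 0.88106, 2.2026.
Z = Σ gᵢe^(−Eᵢ/kT) = 4·e^(−0) + 3·e^(−0.88106) + 5·e^(−2.2026) = 4.0000 + 1.2430 + 0.55258 = 5.7956.
⟨E⟩ = Σ Eᵢ gᵢe^(−Eᵢ/kT) / Z = (0·4.0000 + 2·1.2430 + 5·0.55258) / 5.7956 = 0.906 ε.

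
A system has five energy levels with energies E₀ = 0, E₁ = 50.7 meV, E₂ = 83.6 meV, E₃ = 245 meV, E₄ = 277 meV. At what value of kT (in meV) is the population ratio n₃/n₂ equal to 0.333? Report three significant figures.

n₃/n₂ = exp[−(E₃−E₂)/kT] = 0.333.
⇒ (E₃−E₂)/kT = ln(1/0.333) = ln(3.0030) = 1.0996.
kT = 161.4 meV / 1.0996 = 147 meV.

147 meV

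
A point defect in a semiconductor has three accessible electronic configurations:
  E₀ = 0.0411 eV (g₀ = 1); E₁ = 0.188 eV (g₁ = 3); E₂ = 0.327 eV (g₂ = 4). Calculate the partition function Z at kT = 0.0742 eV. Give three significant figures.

Eᵢ/kT = 0.55391, 2.5337, 4.4070.
Z = Σ gᵢe^(−Eᵢ/kT) = 1·e^(−0.55391) + 3·e^(−2.5337) + 4·e^(−4.4070) = 0.57470 + 0.23809 + 0.048767 = 0.86156.

Z = 0.862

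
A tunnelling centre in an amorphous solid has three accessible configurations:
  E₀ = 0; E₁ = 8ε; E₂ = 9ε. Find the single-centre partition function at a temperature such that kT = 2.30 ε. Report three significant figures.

Z = 1.05

Eᵢ/kT = 0, 3.4783, 3.9130.
Z = Σ e^(−Eᵢ/kT) = e^(−0) + e^(−3.4783) + e^(−3.9130) = 1.0000 + 0.030860 + 0.019980 = 1.0508.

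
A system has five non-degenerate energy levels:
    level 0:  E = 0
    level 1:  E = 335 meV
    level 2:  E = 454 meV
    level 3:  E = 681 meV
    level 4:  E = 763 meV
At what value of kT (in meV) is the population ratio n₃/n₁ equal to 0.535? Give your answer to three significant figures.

n₃/n₁ = exp[−(E₃−E₁)/kT] = 0.535.
⇒ (E₃−E₁)/kT = ln(1/0.535) = ln(1.8692) = 0.62551.
kT = 346 meV / 0.62551 = 553 meV.

553 meV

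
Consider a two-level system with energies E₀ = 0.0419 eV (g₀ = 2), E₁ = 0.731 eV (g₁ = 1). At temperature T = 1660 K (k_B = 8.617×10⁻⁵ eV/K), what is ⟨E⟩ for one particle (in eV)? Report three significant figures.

k_BT = 8.617×10⁻⁵ × 1660 K = 0.14304 eV.
Eᵢ/kT = 0.29293, 5.1105.
Z = Σ gᵢe^(−Eᵢ/kT) = 2·e^(−0.29293) + 1·e^(−5.1105) = 1.4921 + 0.0060331 = 1.4981.
⟨E⟩ = Σ Eᵢ gᵢe^(−Eᵢ/kT) / Z = (0.0419·1.4921 + 0.731·0.0060331) / 1.4981 = 0.0447 eV.

0.0447 eV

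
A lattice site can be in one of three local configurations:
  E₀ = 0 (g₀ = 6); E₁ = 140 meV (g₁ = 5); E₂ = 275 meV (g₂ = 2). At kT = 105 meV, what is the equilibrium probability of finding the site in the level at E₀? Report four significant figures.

Eᵢ/kT = 0, 1.33333, 2.61905.
Z = Σ gᵢe^(−Eᵢ/kT) = 6·e^(−0) + 5·e^(−1.33333) + 2·e^(−2.61905) = 6.00000 + 1.31799 + 0.145744 = 7.46373.
P₀ = g₀ e^(−E₀/kT) / Z = 6.00000/7.46373 = 0.8039.

0.8039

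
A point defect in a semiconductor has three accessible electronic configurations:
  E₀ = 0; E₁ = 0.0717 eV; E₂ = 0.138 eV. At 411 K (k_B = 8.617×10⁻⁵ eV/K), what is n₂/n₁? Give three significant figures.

0.154

k_BT = 8.617×10⁻⁵ × 411 K = 0.035416 eV.
n₂/n₁ = exp[−(E₂−E₁)/kT] = exp(−(0.0663 eV)/(0.035416 eV)) = exp(-1.8720) = 0.154.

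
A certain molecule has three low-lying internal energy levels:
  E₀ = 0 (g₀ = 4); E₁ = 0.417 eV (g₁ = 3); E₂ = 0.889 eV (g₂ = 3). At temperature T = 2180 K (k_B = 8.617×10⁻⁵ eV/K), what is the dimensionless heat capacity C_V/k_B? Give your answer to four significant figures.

k_BT = 8.617×10⁻⁵ × 2180 K = 0.187851 eV.
Eᵢ/kT = 0, 2.21984, 4.73247.
Z = Σ gᵢe^(−Eᵢ/kT) = 4·e^(−0) + 3·e^(−2.21984) + 3·e^(−4.73247) = 4.00000 + 0.325879 + 0.0264141 = 4.35229.
⟨E⟩ = 0.0366183 eV, ⟨E²⟩ = 0.0178165 eV².
C_V/k_B = (⟨E²⟩ − ⟨E⟩²)/(kT)² = (0.0178165 − 0.00134090)/0.0352880 = 0.4669.

0.4669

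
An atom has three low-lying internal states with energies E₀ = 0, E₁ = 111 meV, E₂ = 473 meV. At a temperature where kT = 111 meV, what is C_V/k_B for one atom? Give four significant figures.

0.3556

Eᵢ/kT = 0, 1.00000, 4.26126.
Z = Σ e^(−Eᵢ/kT) = e^(−0) + e^(−1.00000) + e^(−4.26126) = 1.00000 + 0.367879 + 0.0141045 = 1.38198.
⟨E⟩ = 34.3753 meV, ⟨E²⟩ = 5563.19 meV².
C_V/k_B = (⟨E²⟩ − ⟨E⟩²)/(kT)² = (5563.19 − 1181.66)/12321.0 = 0.3556.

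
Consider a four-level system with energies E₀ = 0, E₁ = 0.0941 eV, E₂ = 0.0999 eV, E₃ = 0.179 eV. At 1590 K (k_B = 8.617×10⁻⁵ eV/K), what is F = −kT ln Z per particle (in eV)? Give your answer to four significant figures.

k_BT = 8.617×10⁻⁵ × 1590 K = 0.137010 eV.
Eᵢ/kT = 0, 0.686811, 0.729144, 1.30647.
Z = Σ e^(−Eᵢ/kT) = e^(−0) + e^(−0.686811) + e^(−0.729144) + e^(−1.30647) = 1.00000 + 0.503178 + 0.482322 + 0.270774 = 2.25627.
F = −kT ln Z = −0.137010 × ln(2.25627) = −0.137010 × 0.813713 = -0.1115 eV.

-0.1115 eV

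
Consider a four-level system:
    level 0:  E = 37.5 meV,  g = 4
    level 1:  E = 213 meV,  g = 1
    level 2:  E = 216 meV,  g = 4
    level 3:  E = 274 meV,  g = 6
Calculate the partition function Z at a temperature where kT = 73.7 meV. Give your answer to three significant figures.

Eᵢ/kT = 0.50882, 2.8901, 2.9308, 3.7178.
Z = Σ gᵢe^(−Eᵢ/kT) = 4·e^(−0.50882) + 1·e^(−2.8901) + 4·e^(−2.9308) + 6·e^(−3.7178) = 2.4048 + 0.055571 + 0.21342 + 0.14572 = 2.8195.

Z = 2.82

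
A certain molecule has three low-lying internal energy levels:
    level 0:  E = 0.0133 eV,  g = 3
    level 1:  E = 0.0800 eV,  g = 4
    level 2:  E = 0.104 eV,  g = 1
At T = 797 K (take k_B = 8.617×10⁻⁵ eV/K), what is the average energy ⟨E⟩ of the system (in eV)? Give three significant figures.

0.0395 eV

k_BT = 8.617×10⁻⁵ × 797 K = 0.068677 eV.
Eᵢ/kT = 0.19366, 1.1649, 1.5143.
Z = Σ gᵢe^(−Eᵢ/kT) = 3·e^(−0.19366) + 4·e^(−1.1649) + 1·e^(−1.5143) = 2.4718 + 1.2478 + 0.21996 = 3.9396.
⟨E⟩ = Σ Eᵢ gᵢe^(−Eᵢ/kT) / Z = (0.0133·2.4718 + 0.0800·1.2478 + 0.104·0.21996) / 3.9396 = 0.0395 eV.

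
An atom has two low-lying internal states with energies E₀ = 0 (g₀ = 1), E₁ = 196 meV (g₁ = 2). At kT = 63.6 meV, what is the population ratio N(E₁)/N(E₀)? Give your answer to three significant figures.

0.0918

n₁/n₀ = (g₁/g₀) exp[−(E₁−E₀)/kT] = (2/1) × exp(−(196 meV)/(63.6 meV)) = (2/1) × exp(-3.0818) = 0.0918.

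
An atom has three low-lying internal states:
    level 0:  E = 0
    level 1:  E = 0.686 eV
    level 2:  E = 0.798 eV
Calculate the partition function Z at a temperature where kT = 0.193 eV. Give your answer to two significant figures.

Eᵢ/kT = 0, 3.554, 4.135.
Z = Σ e^(−Eᵢ/kT) = e^(−0) + e^(−3.554) + e^(−4.135) = 1.000 + 0.02861 + 0.01600 = 1.045.

Z = 1.0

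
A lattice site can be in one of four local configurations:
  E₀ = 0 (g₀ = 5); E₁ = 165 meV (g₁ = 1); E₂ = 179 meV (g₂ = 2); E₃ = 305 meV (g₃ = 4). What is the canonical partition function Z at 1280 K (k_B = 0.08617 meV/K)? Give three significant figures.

Z = 5.87

k_BT = 0.08617 × 1280 K = 110.30 meV.
Eᵢ/kT = 0, 1.4959, 1.6228, 2.7652.
Z = Σ gᵢe^(−Eᵢ/kT) = 5·e^(−0) + 1·e^(−1.4959) + 2·e^(−1.6228) + 4·e^(−2.7652) = 5.0000 + 0.22405 + 0.39469 + 0.25185 = 5.8706.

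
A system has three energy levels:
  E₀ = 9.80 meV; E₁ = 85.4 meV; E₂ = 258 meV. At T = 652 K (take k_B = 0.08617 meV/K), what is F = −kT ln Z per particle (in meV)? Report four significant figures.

-3.737 meV

k_BT = 0.08617 × 652 K = 56.1828 meV.
Eᵢ/kT = 0.174431, 1.52004, 4.59215.
Z = Σ e^(−Eᵢ/kT) = e^(−0.174431) + e^(−1.52004) + e^(−4.59215) = 0.839935 + 0.218703 + 0.0101311 = 1.06877.
F = −kT ln Z = −56.1828 × ln(1.06877) = −56.1828 × 0.0665085 = -3.737 meV.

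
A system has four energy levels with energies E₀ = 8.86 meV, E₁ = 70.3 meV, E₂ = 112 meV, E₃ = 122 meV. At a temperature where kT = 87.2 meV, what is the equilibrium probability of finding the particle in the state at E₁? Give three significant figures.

Eᵢ/kT = 0.10161, 0.80619, 1.2844, 1.3991.
Z = Σ e^(−Eᵢ/kT) = e^(−0.10161) + e^(−0.80619) + e^(−1.2844) + e^(−1.3991) = 0.90338 + 0.44656 + 0.27682 + 0.24682 = 1.8736.
P₁ = e^(−E₁/kT) / Z = 0.44656/1.8736 = 0.238.

0.238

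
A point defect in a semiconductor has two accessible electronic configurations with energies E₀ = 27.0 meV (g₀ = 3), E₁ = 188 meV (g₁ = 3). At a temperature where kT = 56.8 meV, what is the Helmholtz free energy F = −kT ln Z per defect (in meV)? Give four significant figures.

-38.64 meV

Eᵢ/kT = 0.475352, 3.30986.
Z = Σ gᵢe^(−Eᵢ/kT) = 3·e^(−0.475352) + 3·e^(−3.30986) = 1.86500 + 0.109564 = 1.97456.
F = −kT ln Z = −56.8 × ln(1.97456) = −56.8 × 0.680346 = -38.64 meV.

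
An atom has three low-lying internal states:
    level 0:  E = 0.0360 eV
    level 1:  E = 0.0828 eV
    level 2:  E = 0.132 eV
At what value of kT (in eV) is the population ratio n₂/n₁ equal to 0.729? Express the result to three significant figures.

n₂/n₁ = exp[−(E₂−E₁)/kT] = 0.729.
⇒ (E₂−E₁)/kT = ln(1/0.729) = ln(1.3717) = 0.31605.
kT = 0.0492 eV / 0.31605 = 0.156 eV.

0.156 eV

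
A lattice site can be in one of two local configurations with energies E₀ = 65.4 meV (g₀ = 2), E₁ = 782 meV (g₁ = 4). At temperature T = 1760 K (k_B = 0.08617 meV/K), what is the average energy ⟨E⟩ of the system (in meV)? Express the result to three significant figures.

k_BT = 0.08617 × 1760 K = 151.66 meV.
Eᵢ/kT = 0.43123, 5.1563.
Z = Σ gᵢe^(−Eᵢ/kT) = 2·e^(−0.43123) + 4·e^(−5.1563) = 1.2994 + 0.023052 = 1.3225.
⟨E⟩ = Σ Eᵢ gᵢe^(−Eᵢ/kT) / Z = (65.4·1.2994 + 782·0.023052) / 1.3225 = 77.9 meV.

77.9 meV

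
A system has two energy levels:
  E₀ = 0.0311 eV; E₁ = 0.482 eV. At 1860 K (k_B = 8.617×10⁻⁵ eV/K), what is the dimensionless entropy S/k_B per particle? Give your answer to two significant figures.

0.22

k_BT = 8.617×10⁻⁵ × 1860 K = 0.1603 eV.
Eᵢ/kT = 0.1940, 3.007.
Z = Σ e^(−Eᵢ/kT) = e^(−0.1940) + e^(−3.007) = 0.8237 + 0.04944 = 0.8731.
⟨E⟩ = Σ EᵢPᵢ = 0.05663 eV.
S/k_B = ln Z + ⟨E⟩/kT = ln(0.8731) + 0.05663/0.1603 = -0.1357 + 0.3533 = 0.22.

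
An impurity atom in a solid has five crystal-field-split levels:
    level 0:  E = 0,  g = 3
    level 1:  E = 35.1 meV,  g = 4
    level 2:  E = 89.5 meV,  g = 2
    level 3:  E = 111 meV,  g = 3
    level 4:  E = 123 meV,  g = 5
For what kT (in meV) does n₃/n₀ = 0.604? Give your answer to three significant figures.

n₃/n₀ = (g₃/g₀) exp[−(E₃−E₀)/kT] = 0.604.
⇒ (E₃−E₀)/kT = ln((3/3)/0.604) = ln(1.6556) = 0.50416.
kT = 111 meV / 0.50416 = 220 meV.

220 meV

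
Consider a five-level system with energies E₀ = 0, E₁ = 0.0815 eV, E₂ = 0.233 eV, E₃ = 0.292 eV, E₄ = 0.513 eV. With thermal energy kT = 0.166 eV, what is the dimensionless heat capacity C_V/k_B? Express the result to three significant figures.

0.495

Eᵢ/kT = 0, 0.49096, 1.4036, 1.7590, 3.0904.
Z = Σ e^(−Eᵢ/kT) = e^(−0) + e^(−0.49096) + e^(−1.4036) + e^(−1.7590) + e^(−3.0904) = 1.0000 + 0.61204 + 0.24571 + 0.17222 + 0.045484 = 2.0755.
⟨E⟩ = 0.087089 eV, ⟨E²⟩ = 0.021228 eV².
C_V/k_B = (⟨E²⟩ − ⟨E⟩²)/(kT)² = (0.021228 − 0.0075845)/0.027556 = 0.495.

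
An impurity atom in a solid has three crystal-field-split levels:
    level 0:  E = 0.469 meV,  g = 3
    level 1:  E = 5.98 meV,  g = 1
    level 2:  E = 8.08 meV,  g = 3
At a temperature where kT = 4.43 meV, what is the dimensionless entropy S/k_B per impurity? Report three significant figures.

Eᵢ/kT = 0.10587, 1.3499, 1.8239.
Z = Σ gᵢe^(−Eᵢ/kT) = 3·e^(−0.10587) + 1·e^(−1.3499) + 3·e^(−1.8239) = 2.6986 + 0.25927 + 0.48419 = 3.4421.
⟨E⟩ = Σ EᵢPᵢ = 1.9547 meV.
S/k_B = ln Z + ⟨E⟩/kT = ln(3.4421) + 1.9547/4.43 = 1.2361 + 0.44124 = 1.68.

1.68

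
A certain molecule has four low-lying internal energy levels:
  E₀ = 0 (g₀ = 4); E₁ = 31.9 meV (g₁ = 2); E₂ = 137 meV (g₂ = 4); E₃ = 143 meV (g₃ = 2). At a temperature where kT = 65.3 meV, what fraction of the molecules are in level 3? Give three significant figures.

0.0377

Eᵢ/kT = 0, 0.48851, 2.0980, 2.1899.
Z = Σ gᵢe^(−Eᵢ/kT) = 4·e^(−0) + 2·e^(−0.48851) + 4·e^(−2.0980) + 2·e^(−2.1899) = 4.0000 + 1.2271 + 0.49081 + 0.22386 = 5.9418.
P₃ = g₃ e^(−E₃/kT) / Z = 0.22386/5.9418 = 0.0377.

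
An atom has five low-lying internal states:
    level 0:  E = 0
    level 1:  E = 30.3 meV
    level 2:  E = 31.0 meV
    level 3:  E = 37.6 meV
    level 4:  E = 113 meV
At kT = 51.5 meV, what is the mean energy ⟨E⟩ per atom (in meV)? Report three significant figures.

Eᵢ/kT = 0, 0.58835, 0.60194, 0.73010, 2.1942.
Z = Σ e^(−Eᵢ/kT) = e^(−0) + e^(−0.58835) + e^(−0.60194) + e^(−0.73010) + e^(−2.1942) = 1.0000 + 0.55524 + 0.54775 + 0.48186 + 0.11145 = 2.6963.
⟨E⟩ = Σ Eᵢ e^(−Eᵢ/kT) / Z = (0·1.0000 + 30.3·0.55524 + 31.0·0.54775 + 37.6·0.48186 + 113·0.11145) / 2.6963 = 23.9 meV.

23.9 meV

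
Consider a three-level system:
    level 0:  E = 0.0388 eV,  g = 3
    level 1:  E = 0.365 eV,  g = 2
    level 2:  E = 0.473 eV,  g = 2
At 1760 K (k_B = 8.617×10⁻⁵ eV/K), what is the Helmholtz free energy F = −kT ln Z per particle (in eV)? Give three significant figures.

-0.144 eV

k_BT = 8.617×10⁻⁵ × 1760 K = 0.15166 eV.
Eᵢ/kT = 0.25584, 2.4067, 3.1188.
Z = Σ gᵢe^(−Eᵢ/kT) = 3·e^(−0.25584) + 2·e^(−2.4067) + 2·e^(−3.1188) = 2.3228 + 0.18022 + 0.088420 = 2.5914.
F = −kT ln Z = −0.15166 × ln(2.5914) = −0.15166 × 0.95220 = -0.144 eV.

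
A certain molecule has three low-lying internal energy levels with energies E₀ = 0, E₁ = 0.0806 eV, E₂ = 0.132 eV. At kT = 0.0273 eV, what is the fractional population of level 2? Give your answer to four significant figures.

0.007495

Eᵢ/kT = 0, 2.95238, 4.83516.
Z = Σ e^(−Eᵢ/kT) = e^(−0) + e^(−2.95238) + e^(−4.83516) = 1.00000 + 0.0522153 + 0.00794542 = 1.06016.
P₂ = e^(−E₂/kT) / Z = 0.00794542/1.06016 = 0.007495.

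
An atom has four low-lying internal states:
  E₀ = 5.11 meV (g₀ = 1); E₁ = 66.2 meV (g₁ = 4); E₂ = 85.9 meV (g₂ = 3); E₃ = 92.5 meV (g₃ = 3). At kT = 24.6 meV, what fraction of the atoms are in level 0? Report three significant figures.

Eᵢ/kT = 0.20772, 2.6911, 3.4919, 3.7602.
Z = Σ gᵢe^(−Eᵢ/kT) = 1·e^(−0.20772) + 4·e^(−2.6911) + 3·e^(−3.4919) + 3·e^(−3.7602) = 0.81243 + 0.27123 + 0.091329 + 0.069837 = 1.2448.
P₀ = g₀ e^(−E₀/kT) / Z = 0.81243/1.2448 = 0.653.

0.653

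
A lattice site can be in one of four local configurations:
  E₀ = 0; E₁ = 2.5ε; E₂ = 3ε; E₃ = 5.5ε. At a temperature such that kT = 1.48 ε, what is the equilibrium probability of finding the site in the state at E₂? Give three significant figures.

0.0983

Eᵢ/kT = 0, 1.6892, 2.0270, 3.7162.
Z = Σ e^(−Eᵢ/kT) = e^(−0) + e^(−1.6892) + e^(−2.0270) + e^(−3.7162) = 1.0000 + 0.18467 + 0.13173 + 0.024326 = 1.3407.
P₂ = e^(−E₂/kT) / Z = 0.13173/1.3407 = 0.0983.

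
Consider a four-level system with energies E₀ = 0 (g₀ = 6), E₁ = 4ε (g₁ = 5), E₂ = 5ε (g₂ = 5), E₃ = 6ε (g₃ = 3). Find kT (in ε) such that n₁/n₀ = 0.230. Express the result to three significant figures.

n₁/n₀ = (g₁/g₀) exp[−(E₁−E₀)/kT] = 0.230.
⇒ (E₁−E₀)/kT = ln((5/6)/0.230) = ln(3.6232) = 1.2874.
kT = 4ε / 1.2874 = 3.11 ε.

3.11 ε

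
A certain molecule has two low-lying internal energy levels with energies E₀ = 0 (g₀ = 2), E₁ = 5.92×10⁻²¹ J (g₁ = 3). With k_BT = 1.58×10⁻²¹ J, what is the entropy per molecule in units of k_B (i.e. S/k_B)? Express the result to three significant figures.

0.856

Eᵢ/kT = 0, 3.7468.
Z = Σ gᵢe^(−Eᵢ/kT) = 2·e^(−0) + 3·e^(−3.7468) = 2.0000 + 0.070779 = 2.0708.
⟨E⟩ = Σ EᵢPᵢ = 0.20234 ×10⁻²¹ J.
S/k_B = ln Z + ⟨E⟩/kT = ln(2.0708) + 0.20234/1.58 = 0.72794 + 0.12806 = 0.856.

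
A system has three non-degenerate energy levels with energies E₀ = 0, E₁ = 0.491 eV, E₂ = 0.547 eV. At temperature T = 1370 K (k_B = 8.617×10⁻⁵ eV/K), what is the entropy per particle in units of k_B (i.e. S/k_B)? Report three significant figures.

0.132

k_BT = 8.617×10⁻⁵ × 1370 K = 0.11805 eV.
Eᵢ/kT = 0, 4.1593, 4.6336.
Z = Σ e^(−Eᵢ/kT) = e^(−0) + e^(−4.1593) + e^(−4.6336) = 1.0000 + 0.015618 + 0.0097197 = 1.0253.
⟨E⟩ = Σ EᵢPᵢ = 0.012665 eV.
S/k_B = ln Z + ⟨E⟩/kT = ln(1.0253) + 0.012665/0.11805 = 0.024985 + 0.10729 = 0.132.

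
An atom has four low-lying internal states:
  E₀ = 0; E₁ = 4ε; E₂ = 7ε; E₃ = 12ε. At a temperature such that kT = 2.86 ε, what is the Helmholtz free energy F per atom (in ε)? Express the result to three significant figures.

-0.855 ε

Eᵢ/kT = 0, 1.3986, 2.4476, 4.1958.
Z = Σ e^(−Eᵢ/kT) = e^(−0) + e^(−1.3986) + e^(−2.4476) + e^(−4.1958) = 1.0000 + 0.24694 + 0.086501 + 0.015059 = 1.3485.
F = −kT ln Z = −2.86 × ln(1.3485) = −2.86 × 0.29899 = -0.855 ε.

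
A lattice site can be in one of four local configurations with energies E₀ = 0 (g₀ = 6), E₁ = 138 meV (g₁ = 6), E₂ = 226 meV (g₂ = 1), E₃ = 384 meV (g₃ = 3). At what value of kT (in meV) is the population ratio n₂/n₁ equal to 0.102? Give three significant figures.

n₂/n₁ = (g₂/g₁) exp[−(E₂−E₁)/kT] = 0.102.
⇒ (E₂−E₁)/kT = ln((1/6)/0.102) = ln(1.6340) = 0.49103.
kT = 88 meV / 0.49103 = 179 meV.

179 meV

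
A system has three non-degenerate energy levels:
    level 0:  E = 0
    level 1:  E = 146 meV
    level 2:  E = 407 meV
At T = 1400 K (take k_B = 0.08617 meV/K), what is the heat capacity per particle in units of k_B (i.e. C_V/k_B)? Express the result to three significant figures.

0.493

k_BT = 0.08617 × 1400 K = 120.64 meV.
Eᵢ/kT = 0, 1.2102, 3.3737.
Z = Σ e^(−Eᵢ/kT) = e^(−0) + e^(−1.2102) + e^(−3.3737) = 1.0000 + 0.29814 + 0.034263 = 1.3324.
⟨E⟩ = 43.135 meV, ⟨E²⟩ = 9029.4 meV².
C_V/k_B = (⟨E²⟩ − ⟨E⟩²)/(kT)² = (9029.4 − 1860.6)/14554 = 0.493.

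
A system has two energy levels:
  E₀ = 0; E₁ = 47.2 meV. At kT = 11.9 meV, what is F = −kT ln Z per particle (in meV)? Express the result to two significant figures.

-0.22 meV

Eᵢ/kT = 0, 3.966.
Z = Σ e^(−Eᵢ/kT) = e^(−0) + e^(−3.966) = 1.000 + 0.01895 = 1.019.
F = −kT ln Z = −11.9 × ln(1.019) = −11.9 × 0.01882 = -0.22 meV.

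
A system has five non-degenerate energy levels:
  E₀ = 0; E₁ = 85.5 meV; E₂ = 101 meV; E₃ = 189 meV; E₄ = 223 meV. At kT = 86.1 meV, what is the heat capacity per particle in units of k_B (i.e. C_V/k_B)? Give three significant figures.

0.588

Eᵢ/kT = 0, 0.99303, 1.1731, 2.1951, 2.5900.
Z = Σ e^(−Eᵢ/kT) = e^(−0) + e^(−0.99303) + e^(−1.1731) + e^(−2.1951) + e^(−2.5900) = 1.0000 + 0.37045 + 0.30941 + 0.11135 + 0.075020 = 1.8662.
⟨E⟩ = 53.959 meV, ⟨E²⟩ = 7272.8 meV².
C_V/k_B = (⟨E²⟩ − ⟨E⟩²)/(kT)² = (7272.8 − 2911.6)/7413.2 = 0.588.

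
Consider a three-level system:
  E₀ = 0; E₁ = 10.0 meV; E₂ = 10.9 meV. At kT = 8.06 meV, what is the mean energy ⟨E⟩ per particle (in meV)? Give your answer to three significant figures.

3.69 meV

Eᵢ/kT = 0, 1.2407, 1.3524.
Z = Σ e^(−Eᵢ/kT) = e^(−0) + e^(−1.2407) + e^(−1.3524) = 1.0000 + 0.28918 + 0.25862 = 1.5478.
⟨E⟩ = Σ Eᵢ e^(−Eᵢ/kT) / Z = (0·1.0000 + 10.0·0.28918 + 10.9·0.25862) / 1.5478 = 3.69 meV.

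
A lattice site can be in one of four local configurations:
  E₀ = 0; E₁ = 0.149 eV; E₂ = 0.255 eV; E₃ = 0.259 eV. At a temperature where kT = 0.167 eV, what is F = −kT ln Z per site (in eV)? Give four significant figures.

Eᵢ/kT = 0, 0.892216, 1.52695, 1.55090.
Z = Σ e^(−Eᵢ/kT) = e^(−0) + e^(−0.892216) + e^(−1.52695) + e^(−1.55090) = 1.00000 + 0.409747 + 0.217197 + 0.212057 = 1.83900.
F = −kT ln Z = −0.167 × ln(1.83900) = −0.167 × 0.609222 = -0.1017 eV.

-0.1017 eV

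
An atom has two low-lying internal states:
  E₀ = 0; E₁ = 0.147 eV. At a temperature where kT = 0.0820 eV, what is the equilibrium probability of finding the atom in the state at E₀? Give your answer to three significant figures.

Eᵢ/kT = 0, 1.7927.
Z = Σ e^(−Eᵢ/kT) = e^(−0) + e^(−1.7927) = 1.0000 + 0.16651 = 1.1665.
P₀ = e^(−E₀/kT) / Z = 1.0000/1.1665 = 0.857.

0.857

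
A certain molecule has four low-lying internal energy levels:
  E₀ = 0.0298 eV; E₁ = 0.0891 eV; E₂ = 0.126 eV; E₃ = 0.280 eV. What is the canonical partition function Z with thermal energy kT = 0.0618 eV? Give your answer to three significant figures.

Z = 0.995

Eᵢ/kT = 0.48220, 1.4417, 2.0388, 4.5307.
Z = Σ e^(−Eᵢ/kT) = e^(−0.48220) + e^(−1.4417) + e^(−2.0388) + e^(−4.5307) = 0.61742 + 0.23653 + 0.13018 + 0.010773 = 0.99490.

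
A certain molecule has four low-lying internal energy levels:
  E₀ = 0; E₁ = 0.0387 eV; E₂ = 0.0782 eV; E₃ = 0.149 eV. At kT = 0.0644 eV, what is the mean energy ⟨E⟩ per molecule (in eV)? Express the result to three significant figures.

0.0304 eV

Eᵢ/kT = 0, 0.60093, 1.2143, 2.3137.
Z = Σ e^(−Eᵢ/kT) = e^(−0) + e^(−0.60093) + e^(−1.2143) + e^(−2.3137) = 1.0000 + 0.54830 + 0.29692 + 0.098895 = 1.9441.
⟨E⟩ = Σ Eᵢ e^(−Eᵢ/kT) / Z = (0·1.0000 + 0.0387·0.54830 + 0.0782·0.29692 + 0.149·0.098895) / 1.9441 = 0.0304 eV.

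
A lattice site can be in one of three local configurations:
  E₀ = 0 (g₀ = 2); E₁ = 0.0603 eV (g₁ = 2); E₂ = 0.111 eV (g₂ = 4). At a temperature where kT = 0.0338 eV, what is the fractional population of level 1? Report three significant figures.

Eᵢ/kT = 0, 1.7840, 3.2840.
Z = Σ gᵢe^(−Eᵢ/kT) = 2·e^(−0) + 2·e^(−1.7840) + 4·e^(−3.2840) = 2.0000 + 0.33593 + 0.14991 = 2.4858.
P₁ = g₁ e^(−E₁/kT) / Z = 0.33593/2.4858 = 0.135.

0.135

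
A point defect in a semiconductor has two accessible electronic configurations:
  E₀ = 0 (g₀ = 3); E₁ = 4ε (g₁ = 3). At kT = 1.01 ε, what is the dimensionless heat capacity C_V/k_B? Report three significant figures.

0.288

Eᵢ/kT = 0, 3.9604.
Z = Σ gᵢe^(−Eᵢ/kT) = 3·e^(−0) + 3·e^(−3.9604) = 3.0000 + 0.057166 = 3.0572.
⟨E⟩ = 0.074795 ε, ⟨E²⟩ = 0.29918 ε².
C_V/k_B = (⟨E²⟩ − ⟨E⟩²)/(kT)² = (0.29918 − 0.0055943)/1.0201 = 0.288.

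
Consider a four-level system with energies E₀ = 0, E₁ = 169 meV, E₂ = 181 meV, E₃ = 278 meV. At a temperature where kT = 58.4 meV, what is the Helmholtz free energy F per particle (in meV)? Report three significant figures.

-6.04 meV

Eᵢ/kT = 0, 2.8938, 3.0993, 4.7603.
Z = Σ e^(−Eᵢ/kT) = e^(−0) + e^(−2.8938) + e^(−3.0993) + e^(−4.7603) = 1.0000 + 0.055365 + 0.045081 + 0.0085630 = 1.1090.
F = −kT ln Z = −58.4 × ln(1.1090) = −58.4 × 0.10346 = -6.04 meV.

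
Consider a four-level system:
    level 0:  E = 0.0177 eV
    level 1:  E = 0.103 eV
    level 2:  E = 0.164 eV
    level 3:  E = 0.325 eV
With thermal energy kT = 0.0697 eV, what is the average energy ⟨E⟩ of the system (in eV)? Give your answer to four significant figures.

Eᵢ/kT = 0.253945, 1.47776, 2.35294, 4.66284.
Z = Σ e^(−Eᵢ/kT) = e^(−0.253945) + e^(−1.47776) + e^(−2.35294) + e^(−4.66284) = 0.775734 + 0.228148 + 0.0950892 + 0.00943962 = 1.10841.
⟨E⟩ = Σ Eᵢ e^(−Eᵢ/kT) / Z = (0.0177·0.775734 + 0.103·0.228148 + 0.164·0.0950892 + 0.325·0.00943962) / 1.10841 = 0.05043 eV.

0.05043 eV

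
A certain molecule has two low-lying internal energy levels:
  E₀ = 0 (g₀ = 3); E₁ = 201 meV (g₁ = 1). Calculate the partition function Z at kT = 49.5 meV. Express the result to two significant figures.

Z = 3.0

Eᵢ/kT = 0, 4.061.
Z = Σ gᵢe^(−Eᵢ/kT) = 3·e^(−0) + 1·e^(−4.061) = 3.000 + 0.01723 = 3.017.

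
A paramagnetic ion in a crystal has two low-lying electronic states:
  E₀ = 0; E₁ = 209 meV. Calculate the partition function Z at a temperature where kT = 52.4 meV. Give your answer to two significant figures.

Eᵢ/kT = 0, 3.989.
Z = Σ e^(−Eᵢ/kT) = e^(−0) + e^(−3.989) = 1.000 + 0.01852 = 1.019.

Z = 1.0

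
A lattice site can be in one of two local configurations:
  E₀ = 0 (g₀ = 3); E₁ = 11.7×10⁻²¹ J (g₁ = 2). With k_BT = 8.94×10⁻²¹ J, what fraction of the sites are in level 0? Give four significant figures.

0.8474

Eᵢ/kT = 0, 1.30872.
Z = Σ gᵢe^(−Eᵢ/kT) = 3·e^(−0) + 2·e^(−1.30872) = 3.00000 + 0.540331 = 3.54033.
P₀ = g₀ e^(−E₀/kT) / Z = 3.00000/3.54033 = 0.8474.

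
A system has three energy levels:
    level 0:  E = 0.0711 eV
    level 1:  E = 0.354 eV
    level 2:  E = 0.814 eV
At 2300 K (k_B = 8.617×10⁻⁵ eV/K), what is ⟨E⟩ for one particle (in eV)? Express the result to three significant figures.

k_BT = 8.617×10⁻⁵ × 2300 K = 0.19819 eV.
Eᵢ/kT = 0.35875, 1.7862, 4.1072.
Z = Σ e^(−Eᵢ/kT) = e^(−0.35875) + e^(−1.7862) + e^(−4.1072) = 0.69855 + 0.16760 + 0.016454 = 0.88260.
⟨E⟩ = Σ Eᵢ e^(−Eᵢ/kT) / Z = (0.0711·0.69855 + 0.354·0.16760 + 0.814·0.016454) / 0.88260 = 0.139 eV.

0.139 eV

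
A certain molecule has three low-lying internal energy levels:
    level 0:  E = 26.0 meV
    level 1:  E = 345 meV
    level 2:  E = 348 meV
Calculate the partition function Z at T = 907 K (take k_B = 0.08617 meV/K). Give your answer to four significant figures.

Z = 0.7408

k_BT = 0.08617 × 907 K = 78.1562 meV.
Eᵢ/kT = 0.332667, 4.41424, 4.45262.
Z = Σ e^(−Eᵢ/kT) = e^(−0.332667) + e^(−4.41424) + e^(−4.45262) = 0.717009 + 0.0121037 + 0.0116480 = 0.740761.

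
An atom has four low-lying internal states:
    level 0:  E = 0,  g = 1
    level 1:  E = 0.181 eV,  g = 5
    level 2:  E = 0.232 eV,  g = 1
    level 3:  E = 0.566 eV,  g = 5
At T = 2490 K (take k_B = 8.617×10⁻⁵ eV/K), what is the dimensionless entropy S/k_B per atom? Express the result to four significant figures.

k_BT = 8.617×10⁻⁵ × 2490 K = 0.214563 eV.
Eᵢ/kT = 0, 0.843575, 1.08127, 2.63792.
Z = Σ gᵢe^(−Eᵢ/kT) = 1·e^(−0) + 5·e^(−0.843575) + 1·e^(−1.08127) + 5·e^(−2.63792) = 1.00000 + 2.15085 + 0.339165 + 0.357549 = 3.84756.
⟨E⟩ = Σ EᵢPᵢ = 0.174231 eV.
S/k_B = ln Z + ⟨E⟩/kT = ln(3.84756) + 0.174231/0.214563 = 1.34744 + 0.812027 = 2.159.

2.159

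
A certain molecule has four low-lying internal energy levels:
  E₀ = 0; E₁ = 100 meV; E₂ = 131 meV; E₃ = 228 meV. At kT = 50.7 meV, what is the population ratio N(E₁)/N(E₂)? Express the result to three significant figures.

1.84

n₁/n₂ = exp[−(E₁−E₂)/kT] = exp(−(-31 meV)/(50.7 meV)) = exp(0.61144) = 1.84.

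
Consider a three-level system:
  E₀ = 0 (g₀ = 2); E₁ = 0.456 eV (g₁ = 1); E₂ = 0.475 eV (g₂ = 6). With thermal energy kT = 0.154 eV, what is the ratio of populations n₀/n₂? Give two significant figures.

7.3

n₀/n₂ = (g₀/g₂) exp[−(E₀−E₂)/kT] = (2/6) × exp(−(-0.475 eV)/(0.154 eV)) = (2/6) × exp(3.084) = 7.3.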